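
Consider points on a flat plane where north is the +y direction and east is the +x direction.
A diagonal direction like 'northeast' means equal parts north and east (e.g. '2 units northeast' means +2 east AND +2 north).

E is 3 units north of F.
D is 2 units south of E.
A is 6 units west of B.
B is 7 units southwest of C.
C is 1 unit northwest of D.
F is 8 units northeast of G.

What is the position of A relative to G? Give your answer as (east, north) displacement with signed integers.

Answer: A is at (east=-6, north=3) relative to G.

Derivation:
Place G at the origin (east=0, north=0).
  F is 8 units northeast of G: delta (east=+8, north=+8); F at (east=8, north=8).
  E is 3 units north of F: delta (east=+0, north=+3); E at (east=8, north=11).
  D is 2 units south of E: delta (east=+0, north=-2); D at (east=8, north=9).
  C is 1 unit northwest of D: delta (east=-1, north=+1); C at (east=7, north=10).
  B is 7 units southwest of C: delta (east=-7, north=-7); B at (east=0, north=3).
  A is 6 units west of B: delta (east=-6, north=+0); A at (east=-6, north=3).
Therefore A relative to G: (east=-6, north=3).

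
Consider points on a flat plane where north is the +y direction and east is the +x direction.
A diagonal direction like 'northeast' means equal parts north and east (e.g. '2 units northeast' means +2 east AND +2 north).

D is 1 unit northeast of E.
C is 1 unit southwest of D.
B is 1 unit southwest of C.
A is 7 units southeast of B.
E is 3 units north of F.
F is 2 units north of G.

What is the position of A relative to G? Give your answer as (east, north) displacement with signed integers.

Place G at the origin (east=0, north=0).
  F is 2 units north of G: delta (east=+0, north=+2); F at (east=0, north=2).
  E is 3 units north of F: delta (east=+0, north=+3); E at (east=0, north=5).
  D is 1 unit northeast of E: delta (east=+1, north=+1); D at (east=1, north=6).
  C is 1 unit southwest of D: delta (east=-1, north=-1); C at (east=0, north=5).
  B is 1 unit southwest of C: delta (east=-1, north=-1); B at (east=-1, north=4).
  A is 7 units southeast of B: delta (east=+7, north=-7); A at (east=6, north=-3).
Therefore A relative to G: (east=6, north=-3).

Answer: A is at (east=6, north=-3) relative to G.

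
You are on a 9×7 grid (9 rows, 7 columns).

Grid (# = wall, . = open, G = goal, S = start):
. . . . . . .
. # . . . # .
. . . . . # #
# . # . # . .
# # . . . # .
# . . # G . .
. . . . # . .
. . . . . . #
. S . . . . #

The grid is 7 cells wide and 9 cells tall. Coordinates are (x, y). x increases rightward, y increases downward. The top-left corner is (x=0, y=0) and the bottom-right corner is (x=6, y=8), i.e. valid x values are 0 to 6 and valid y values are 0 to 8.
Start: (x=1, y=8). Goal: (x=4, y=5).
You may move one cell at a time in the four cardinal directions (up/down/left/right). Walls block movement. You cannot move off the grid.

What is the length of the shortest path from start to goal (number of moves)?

Answer: Shortest path length: 8

Derivation:
BFS from (x=1, y=8) until reaching (x=4, y=5):
  Distance 0: (x=1, y=8)
  Distance 1: (x=1, y=7), (x=0, y=8), (x=2, y=8)
  Distance 2: (x=1, y=6), (x=0, y=7), (x=2, y=7), (x=3, y=8)
  Distance 3: (x=1, y=5), (x=0, y=6), (x=2, y=6), (x=3, y=7), (x=4, y=8)
  Distance 4: (x=2, y=5), (x=3, y=6), (x=4, y=7), (x=5, y=8)
  Distance 5: (x=2, y=4), (x=5, y=7)
  Distance 6: (x=3, y=4), (x=5, y=6)
  Distance 7: (x=3, y=3), (x=4, y=4), (x=5, y=5), (x=6, y=6)
  Distance 8: (x=3, y=2), (x=4, y=5), (x=6, y=5)  <- goal reached here
One shortest path (8 moves): (x=1, y=8) -> (x=2, y=8) -> (x=2, y=7) -> (x=2, y=6) -> (x=2, y=5) -> (x=2, y=4) -> (x=3, y=4) -> (x=4, y=4) -> (x=4, y=5)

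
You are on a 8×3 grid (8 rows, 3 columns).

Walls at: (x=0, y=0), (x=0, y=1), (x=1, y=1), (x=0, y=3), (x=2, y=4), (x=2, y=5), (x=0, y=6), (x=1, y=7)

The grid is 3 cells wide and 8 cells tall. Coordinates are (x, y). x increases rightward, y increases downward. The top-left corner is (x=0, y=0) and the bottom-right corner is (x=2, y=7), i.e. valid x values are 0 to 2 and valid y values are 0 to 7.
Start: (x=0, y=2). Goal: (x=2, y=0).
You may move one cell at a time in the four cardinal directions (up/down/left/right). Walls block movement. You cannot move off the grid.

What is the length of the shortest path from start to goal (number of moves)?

Answer: Shortest path length: 4

Derivation:
BFS from (x=0, y=2) until reaching (x=2, y=0):
  Distance 0: (x=0, y=2)
  Distance 1: (x=1, y=2)
  Distance 2: (x=2, y=2), (x=1, y=3)
  Distance 3: (x=2, y=1), (x=2, y=3), (x=1, y=4)
  Distance 4: (x=2, y=0), (x=0, y=4), (x=1, y=5)  <- goal reached here
One shortest path (4 moves): (x=0, y=2) -> (x=1, y=2) -> (x=2, y=2) -> (x=2, y=1) -> (x=2, y=0)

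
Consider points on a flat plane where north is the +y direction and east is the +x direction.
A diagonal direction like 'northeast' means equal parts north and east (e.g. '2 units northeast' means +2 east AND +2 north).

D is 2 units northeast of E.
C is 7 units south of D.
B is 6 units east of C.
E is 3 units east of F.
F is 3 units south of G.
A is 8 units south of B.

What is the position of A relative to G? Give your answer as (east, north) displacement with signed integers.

Place G at the origin (east=0, north=0).
  F is 3 units south of G: delta (east=+0, north=-3); F at (east=0, north=-3).
  E is 3 units east of F: delta (east=+3, north=+0); E at (east=3, north=-3).
  D is 2 units northeast of E: delta (east=+2, north=+2); D at (east=5, north=-1).
  C is 7 units south of D: delta (east=+0, north=-7); C at (east=5, north=-8).
  B is 6 units east of C: delta (east=+6, north=+0); B at (east=11, north=-8).
  A is 8 units south of B: delta (east=+0, north=-8); A at (east=11, north=-16).
Therefore A relative to G: (east=11, north=-16).

Answer: A is at (east=11, north=-16) relative to G.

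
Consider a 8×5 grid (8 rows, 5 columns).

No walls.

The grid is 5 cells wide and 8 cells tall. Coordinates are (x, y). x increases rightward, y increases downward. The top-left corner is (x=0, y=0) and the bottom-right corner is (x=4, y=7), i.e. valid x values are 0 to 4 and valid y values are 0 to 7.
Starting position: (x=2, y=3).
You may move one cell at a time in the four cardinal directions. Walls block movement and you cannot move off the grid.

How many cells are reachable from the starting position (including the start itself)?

BFS flood-fill from (x=2, y=3):
  Distance 0: (x=2, y=3)
  Distance 1: (x=2, y=2), (x=1, y=3), (x=3, y=3), (x=2, y=4)
  Distance 2: (x=2, y=1), (x=1, y=2), (x=3, y=2), (x=0, y=3), (x=4, y=3), (x=1, y=4), (x=3, y=4), (x=2, y=5)
  Distance 3: (x=2, y=0), (x=1, y=1), (x=3, y=1), (x=0, y=2), (x=4, y=2), (x=0, y=4), (x=4, y=4), (x=1, y=5), (x=3, y=5), (x=2, y=6)
  Distance 4: (x=1, y=0), (x=3, y=0), (x=0, y=1), (x=4, y=1), (x=0, y=5), (x=4, y=5), (x=1, y=6), (x=3, y=6), (x=2, y=7)
  Distance 5: (x=0, y=0), (x=4, y=0), (x=0, y=6), (x=4, y=6), (x=1, y=7), (x=3, y=7)
  Distance 6: (x=0, y=7), (x=4, y=7)
Total reachable: 40 (grid has 40 open cells total)

Answer: Reachable cells: 40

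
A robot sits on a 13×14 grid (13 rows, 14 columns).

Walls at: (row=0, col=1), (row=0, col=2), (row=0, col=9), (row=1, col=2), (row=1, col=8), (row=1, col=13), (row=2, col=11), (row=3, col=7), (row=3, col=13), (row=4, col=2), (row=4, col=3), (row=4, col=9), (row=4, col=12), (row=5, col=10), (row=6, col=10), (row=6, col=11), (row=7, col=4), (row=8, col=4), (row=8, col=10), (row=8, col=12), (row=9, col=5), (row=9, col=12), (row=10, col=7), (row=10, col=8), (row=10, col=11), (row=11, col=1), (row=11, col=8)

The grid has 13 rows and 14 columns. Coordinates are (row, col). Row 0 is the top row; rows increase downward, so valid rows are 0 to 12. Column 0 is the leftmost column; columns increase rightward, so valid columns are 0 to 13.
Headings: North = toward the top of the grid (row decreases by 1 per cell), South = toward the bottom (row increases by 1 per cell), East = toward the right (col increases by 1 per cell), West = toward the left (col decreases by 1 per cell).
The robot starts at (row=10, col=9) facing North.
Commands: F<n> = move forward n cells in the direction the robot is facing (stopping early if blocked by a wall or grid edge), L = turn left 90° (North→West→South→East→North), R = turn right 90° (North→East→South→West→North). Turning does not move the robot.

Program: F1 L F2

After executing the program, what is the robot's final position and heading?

Start: (row=10, col=9), facing North
  F1: move forward 1, now at (row=9, col=9)
  L: turn left, now facing West
  F2: move forward 2, now at (row=9, col=7)
Final: (row=9, col=7), facing West

Answer: Final position: (row=9, col=7), facing West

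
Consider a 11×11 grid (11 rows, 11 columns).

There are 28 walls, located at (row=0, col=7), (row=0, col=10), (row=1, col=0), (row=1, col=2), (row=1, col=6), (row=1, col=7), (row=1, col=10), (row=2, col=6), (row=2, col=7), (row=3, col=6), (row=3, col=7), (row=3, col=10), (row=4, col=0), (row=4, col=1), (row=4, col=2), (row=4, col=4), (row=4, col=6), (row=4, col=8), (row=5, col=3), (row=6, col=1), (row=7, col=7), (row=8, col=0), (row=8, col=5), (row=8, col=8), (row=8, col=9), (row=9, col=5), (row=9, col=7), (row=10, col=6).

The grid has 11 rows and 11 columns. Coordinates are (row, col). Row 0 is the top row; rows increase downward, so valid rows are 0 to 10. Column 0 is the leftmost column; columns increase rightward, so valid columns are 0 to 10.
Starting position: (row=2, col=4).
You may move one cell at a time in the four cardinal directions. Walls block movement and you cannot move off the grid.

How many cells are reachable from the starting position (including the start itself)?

Answer: Reachable cells: 93

Derivation:
BFS flood-fill from (row=2, col=4):
  Distance 0: (row=2, col=4)
  Distance 1: (row=1, col=4), (row=2, col=3), (row=2, col=5), (row=3, col=4)
  Distance 2: (row=0, col=4), (row=1, col=3), (row=1, col=5), (row=2, col=2), (row=3, col=3), (row=3, col=5)
  Distance 3: (row=0, col=3), (row=0, col=5), (row=2, col=1), (row=3, col=2), (row=4, col=3), (row=4, col=5)
  Distance 4: (row=0, col=2), (row=0, col=6), (row=1, col=1), (row=2, col=0), (row=3, col=1), (row=5, col=5)
  Distance 5: (row=0, col=1), (row=3, col=0), (row=5, col=4), (row=5, col=6), (row=6, col=5)
  Distance 6: (row=0, col=0), (row=5, col=7), (row=6, col=4), (row=6, col=6), (row=7, col=5)
  Distance 7: (row=4, col=7), (row=5, col=8), (row=6, col=3), (row=6, col=7), (row=7, col=4), (row=7, col=6)
  Distance 8: (row=5, col=9), (row=6, col=2), (row=6, col=8), (row=7, col=3), (row=8, col=4), (row=8, col=6)
  Distance 9: (row=4, col=9), (row=5, col=2), (row=5, col=10), (row=6, col=9), (row=7, col=2), (row=7, col=8), (row=8, col=3), (row=8, col=7), (row=9, col=4), (row=9, col=6)
  Distance 10: (row=3, col=9), (row=4, col=10), (row=5, col=1), (row=6, col=10), (row=7, col=1), (row=7, col=9), (row=8, col=2), (row=9, col=3), (row=10, col=4)
  Distance 11: (row=2, col=9), (row=3, col=8), (row=5, col=0), (row=7, col=0), (row=7, col=10), (row=8, col=1), (row=9, col=2), (row=10, col=3), (row=10, col=5)
  Distance 12: (row=1, col=9), (row=2, col=8), (row=2, col=10), (row=6, col=0), (row=8, col=10), (row=9, col=1), (row=10, col=2)
  Distance 13: (row=0, col=9), (row=1, col=8), (row=9, col=0), (row=9, col=10), (row=10, col=1)
  Distance 14: (row=0, col=8), (row=9, col=9), (row=10, col=0), (row=10, col=10)
  Distance 15: (row=9, col=8), (row=10, col=9)
  Distance 16: (row=10, col=8)
  Distance 17: (row=10, col=7)
Total reachable: 93 (grid has 93 open cells total)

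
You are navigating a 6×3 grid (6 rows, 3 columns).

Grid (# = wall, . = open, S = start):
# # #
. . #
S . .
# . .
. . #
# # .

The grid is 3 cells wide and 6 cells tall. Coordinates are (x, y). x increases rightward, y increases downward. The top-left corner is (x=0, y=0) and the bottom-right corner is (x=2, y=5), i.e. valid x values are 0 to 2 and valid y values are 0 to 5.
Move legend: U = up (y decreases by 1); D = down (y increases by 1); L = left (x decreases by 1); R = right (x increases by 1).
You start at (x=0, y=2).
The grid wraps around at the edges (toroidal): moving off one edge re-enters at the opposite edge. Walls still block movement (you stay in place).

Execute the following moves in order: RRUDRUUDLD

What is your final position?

Start: (x=0, y=2)
  R (right): (x=0, y=2) -> (x=1, y=2)
  R (right): (x=1, y=2) -> (x=2, y=2)
  U (up): blocked, stay at (x=2, y=2)
  D (down): (x=2, y=2) -> (x=2, y=3)
  R (right): blocked, stay at (x=2, y=3)
  U (up): (x=2, y=3) -> (x=2, y=2)
  U (up): blocked, stay at (x=2, y=2)
  D (down): (x=2, y=2) -> (x=2, y=3)
  L (left): (x=2, y=3) -> (x=1, y=3)
  D (down): (x=1, y=3) -> (x=1, y=4)
Final: (x=1, y=4)

Answer: Final position: (x=1, y=4)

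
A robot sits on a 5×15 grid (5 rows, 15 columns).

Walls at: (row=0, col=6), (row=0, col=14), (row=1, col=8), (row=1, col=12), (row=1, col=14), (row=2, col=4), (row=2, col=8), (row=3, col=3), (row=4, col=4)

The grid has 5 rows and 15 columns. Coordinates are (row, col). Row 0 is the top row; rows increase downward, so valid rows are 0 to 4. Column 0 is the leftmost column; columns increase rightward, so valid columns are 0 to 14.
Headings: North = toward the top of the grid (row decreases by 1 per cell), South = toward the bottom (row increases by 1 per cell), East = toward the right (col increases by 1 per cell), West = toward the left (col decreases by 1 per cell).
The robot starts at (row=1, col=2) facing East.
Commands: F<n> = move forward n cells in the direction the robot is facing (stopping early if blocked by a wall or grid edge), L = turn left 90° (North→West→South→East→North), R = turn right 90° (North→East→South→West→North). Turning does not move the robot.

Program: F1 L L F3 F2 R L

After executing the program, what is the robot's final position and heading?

Start: (row=1, col=2), facing East
  F1: move forward 1, now at (row=1, col=3)
  L: turn left, now facing North
  L: turn left, now facing West
  F3: move forward 3, now at (row=1, col=0)
  F2: move forward 0/2 (blocked), now at (row=1, col=0)
  R: turn right, now facing North
  L: turn left, now facing West
Final: (row=1, col=0), facing West

Answer: Final position: (row=1, col=0), facing West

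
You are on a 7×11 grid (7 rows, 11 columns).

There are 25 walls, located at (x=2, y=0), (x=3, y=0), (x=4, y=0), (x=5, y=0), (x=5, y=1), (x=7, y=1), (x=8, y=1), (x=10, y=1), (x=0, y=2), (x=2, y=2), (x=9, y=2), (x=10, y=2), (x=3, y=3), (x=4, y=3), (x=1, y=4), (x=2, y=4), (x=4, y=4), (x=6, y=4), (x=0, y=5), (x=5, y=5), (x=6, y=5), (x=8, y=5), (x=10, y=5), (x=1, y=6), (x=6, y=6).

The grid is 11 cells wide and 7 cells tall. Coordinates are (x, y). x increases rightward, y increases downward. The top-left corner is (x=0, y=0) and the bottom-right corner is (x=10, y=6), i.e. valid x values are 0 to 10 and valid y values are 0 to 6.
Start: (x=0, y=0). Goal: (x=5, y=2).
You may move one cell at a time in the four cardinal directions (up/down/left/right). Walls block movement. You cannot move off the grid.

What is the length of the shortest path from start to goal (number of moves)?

BFS from (x=0, y=0) until reaching (x=5, y=2):
  Distance 0: (x=0, y=0)
  Distance 1: (x=1, y=0), (x=0, y=1)
  Distance 2: (x=1, y=1)
  Distance 3: (x=2, y=1), (x=1, y=2)
  Distance 4: (x=3, y=1), (x=1, y=3)
  Distance 5: (x=4, y=1), (x=3, y=2), (x=0, y=3), (x=2, y=3)
  Distance 6: (x=4, y=2), (x=0, y=4)
  Distance 7: (x=5, y=2)  <- goal reached here
One shortest path (7 moves): (x=0, y=0) -> (x=1, y=0) -> (x=1, y=1) -> (x=2, y=1) -> (x=3, y=1) -> (x=4, y=1) -> (x=4, y=2) -> (x=5, y=2)

Answer: Shortest path length: 7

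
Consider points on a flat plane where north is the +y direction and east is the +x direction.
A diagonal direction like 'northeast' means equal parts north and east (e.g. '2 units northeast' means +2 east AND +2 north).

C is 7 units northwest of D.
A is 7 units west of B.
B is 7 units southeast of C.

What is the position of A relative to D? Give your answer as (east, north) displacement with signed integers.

Place D at the origin (east=0, north=0).
  C is 7 units northwest of D: delta (east=-7, north=+7); C at (east=-7, north=7).
  B is 7 units southeast of C: delta (east=+7, north=-7); B at (east=0, north=0).
  A is 7 units west of B: delta (east=-7, north=+0); A at (east=-7, north=0).
Therefore A relative to D: (east=-7, north=0).

Answer: A is at (east=-7, north=0) relative to D.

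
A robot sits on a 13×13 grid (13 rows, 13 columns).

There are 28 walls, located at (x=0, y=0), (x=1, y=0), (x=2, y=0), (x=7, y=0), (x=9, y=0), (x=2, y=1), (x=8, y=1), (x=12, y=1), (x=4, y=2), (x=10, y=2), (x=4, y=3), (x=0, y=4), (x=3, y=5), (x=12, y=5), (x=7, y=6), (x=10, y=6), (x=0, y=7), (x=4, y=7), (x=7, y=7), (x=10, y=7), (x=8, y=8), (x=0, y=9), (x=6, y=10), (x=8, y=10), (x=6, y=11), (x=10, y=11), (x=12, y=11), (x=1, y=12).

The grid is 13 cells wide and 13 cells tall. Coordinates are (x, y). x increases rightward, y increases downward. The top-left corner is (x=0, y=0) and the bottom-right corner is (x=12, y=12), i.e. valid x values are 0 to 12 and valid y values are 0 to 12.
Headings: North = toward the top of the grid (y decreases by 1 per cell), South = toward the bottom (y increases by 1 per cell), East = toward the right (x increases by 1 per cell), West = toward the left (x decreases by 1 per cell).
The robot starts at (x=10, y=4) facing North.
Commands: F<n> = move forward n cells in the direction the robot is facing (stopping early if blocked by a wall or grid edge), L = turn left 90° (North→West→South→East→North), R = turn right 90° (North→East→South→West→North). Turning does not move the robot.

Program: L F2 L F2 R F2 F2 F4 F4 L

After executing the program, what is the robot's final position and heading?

Answer: Final position: (x=8, y=6), facing South

Derivation:
Start: (x=10, y=4), facing North
  L: turn left, now facing West
  F2: move forward 2, now at (x=8, y=4)
  L: turn left, now facing South
  F2: move forward 2, now at (x=8, y=6)
  R: turn right, now facing West
  F2: move forward 0/2 (blocked), now at (x=8, y=6)
  F2: move forward 0/2 (blocked), now at (x=8, y=6)
  F4: move forward 0/4 (blocked), now at (x=8, y=6)
  F4: move forward 0/4 (blocked), now at (x=8, y=6)
  L: turn left, now facing South
Final: (x=8, y=6), facing South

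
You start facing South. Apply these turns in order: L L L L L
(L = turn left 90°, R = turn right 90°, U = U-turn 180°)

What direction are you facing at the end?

Start: South
  L (left (90° counter-clockwise)) -> East
  L (left (90° counter-clockwise)) -> North
  L (left (90° counter-clockwise)) -> West
  L (left (90° counter-clockwise)) -> South
  L (left (90° counter-clockwise)) -> East
Final: East

Answer: Final heading: East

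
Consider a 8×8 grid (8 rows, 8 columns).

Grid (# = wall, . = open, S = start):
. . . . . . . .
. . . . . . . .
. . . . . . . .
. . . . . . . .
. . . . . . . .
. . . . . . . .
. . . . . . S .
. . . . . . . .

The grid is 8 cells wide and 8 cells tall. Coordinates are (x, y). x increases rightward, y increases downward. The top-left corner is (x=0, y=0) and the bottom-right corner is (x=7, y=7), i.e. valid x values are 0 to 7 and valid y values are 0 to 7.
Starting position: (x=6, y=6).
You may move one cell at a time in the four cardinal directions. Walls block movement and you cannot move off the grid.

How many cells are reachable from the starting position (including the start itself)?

BFS flood-fill from (x=6, y=6):
  Distance 0: (x=6, y=6)
  Distance 1: (x=6, y=5), (x=5, y=6), (x=7, y=6), (x=6, y=7)
  Distance 2: (x=6, y=4), (x=5, y=5), (x=7, y=5), (x=4, y=6), (x=5, y=7), (x=7, y=7)
  Distance 3: (x=6, y=3), (x=5, y=4), (x=7, y=4), (x=4, y=5), (x=3, y=6), (x=4, y=7)
  Distance 4: (x=6, y=2), (x=5, y=3), (x=7, y=3), (x=4, y=4), (x=3, y=5), (x=2, y=6), (x=3, y=7)
  Distance 5: (x=6, y=1), (x=5, y=2), (x=7, y=2), (x=4, y=3), (x=3, y=4), (x=2, y=5), (x=1, y=6), (x=2, y=7)
  Distance 6: (x=6, y=0), (x=5, y=1), (x=7, y=1), (x=4, y=2), (x=3, y=3), (x=2, y=4), (x=1, y=5), (x=0, y=6), (x=1, y=7)
  Distance 7: (x=5, y=0), (x=7, y=0), (x=4, y=1), (x=3, y=2), (x=2, y=3), (x=1, y=4), (x=0, y=5), (x=0, y=7)
  Distance 8: (x=4, y=0), (x=3, y=1), (x=2, y=2), (x=1, y=3), (x=0, y=4)
  Distance 9: (x=3, y=0), (x=2, y=1), (x=1, y=2), (x=0, y=3)
  Distance 10: (x=2, y=0), (x=1, y=1), (x=0, y=2)
  Distance 11: (x=1, y=0), (x=0, y=1)
  Distance 12: (x=0, y=0)
Total reachable: 64 (grid has 64 open cells total)

Answer: Reachable cells: 64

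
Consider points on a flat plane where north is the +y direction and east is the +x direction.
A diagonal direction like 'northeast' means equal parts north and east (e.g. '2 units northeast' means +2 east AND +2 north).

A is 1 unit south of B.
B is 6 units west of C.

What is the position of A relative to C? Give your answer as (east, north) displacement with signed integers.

Place C at the origin (east=0, north=0).
  B is 6 units west of C: delta (east=-6, north=+0); B at (east=-6, north=0).
  A is 1 unit south of B: delta (east=+0, north=-1); A at (east=-6, north=-1).
Therefore A relative to C: (east=-6, north=-1).

Answer: A is at (east=-6, north=-1) relative to C.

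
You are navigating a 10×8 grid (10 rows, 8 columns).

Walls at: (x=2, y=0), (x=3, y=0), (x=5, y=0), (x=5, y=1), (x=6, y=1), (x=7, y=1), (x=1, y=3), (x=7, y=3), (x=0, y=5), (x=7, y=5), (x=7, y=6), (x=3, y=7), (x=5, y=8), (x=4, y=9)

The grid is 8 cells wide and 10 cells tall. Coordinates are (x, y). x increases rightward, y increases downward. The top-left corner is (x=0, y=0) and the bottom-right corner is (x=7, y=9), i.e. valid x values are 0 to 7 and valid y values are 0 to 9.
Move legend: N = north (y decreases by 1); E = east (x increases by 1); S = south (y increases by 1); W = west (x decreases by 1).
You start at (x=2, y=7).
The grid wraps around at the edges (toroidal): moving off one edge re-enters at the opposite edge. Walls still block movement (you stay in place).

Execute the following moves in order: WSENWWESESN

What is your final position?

Answer: Final position: (x=2, y=8)

Derivation:
Start: (x=2, y=7)
  W (west): (x=2, y=7) -> (x=1, y=7)
  S (south): (x=1, y=7) -> (x=1, y=8)
  E (east): (x=1, y=8) -> (x=2, y=8)
  N (north): (x=2, y=8) -> (x=2, y=7)
  W (west): (x=2, y=7) -> (x=1, y=7)
  W (west): (x=1, y=7) -> (x=0, y=7)
  E (east): (x=0, y=7) -> (x=1, y=7)
  S (south): (x=1, y=7) -> (x=1, y=8)
  E (east): (x=1, y=8) -> (x=2, y=8)
  S (south): (x=2, y=8) -> (x=2, y=9)
  N (north): (x=2, y=9) -> (x=2, y=8)
Final: (x=2, y=8)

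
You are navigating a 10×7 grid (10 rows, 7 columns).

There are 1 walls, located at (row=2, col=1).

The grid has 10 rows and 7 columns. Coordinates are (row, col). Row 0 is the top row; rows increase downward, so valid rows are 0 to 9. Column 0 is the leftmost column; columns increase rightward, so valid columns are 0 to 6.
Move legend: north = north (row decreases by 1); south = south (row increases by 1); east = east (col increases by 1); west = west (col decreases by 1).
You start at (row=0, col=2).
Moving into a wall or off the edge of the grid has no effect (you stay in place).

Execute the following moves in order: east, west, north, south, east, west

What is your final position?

Answer: Final position: (row=1, col=2)

Derivation:
Start: (row=0, col=2)
  east (east): (row=0, col=2) -> (row=0, col=3)
  west (west): (row=0, col=3) -> (row=0, col=2)
  north (north): blocked, stay at (row=0, col=2)
  south (south): (row=0, col=2) -> (row=1, col=2)
  east (east): (row=1, col=2) -> (row=1, col=3)
  west (west): (row=1, col=3) -> (row=1, col=2)
Final: (row=1, col=2)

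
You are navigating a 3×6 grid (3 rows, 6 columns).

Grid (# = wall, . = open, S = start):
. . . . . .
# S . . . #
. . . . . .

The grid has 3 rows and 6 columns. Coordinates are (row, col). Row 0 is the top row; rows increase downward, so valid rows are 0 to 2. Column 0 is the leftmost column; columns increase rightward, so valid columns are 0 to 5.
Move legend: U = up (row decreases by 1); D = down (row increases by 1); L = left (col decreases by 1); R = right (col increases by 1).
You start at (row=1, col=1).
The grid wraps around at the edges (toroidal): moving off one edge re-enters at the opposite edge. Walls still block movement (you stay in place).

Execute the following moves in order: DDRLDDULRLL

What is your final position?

Answer: Final position: (row=1, col=1)

Derivation:
Start: (row=1, col=1)
  D (down): (row=1, col=1) -> (row=2, col=1)
  D (down): (row=2, col=1) -> (row=0, col=1)
  R (right): (row=0, col=1) -> (row=0, col=2)
  L (left): (row=0, col=2) -> (row=0, col=1)
  D (down): (row=0, col=1) -> (row=1, col=1)
  D (down): (row=1, col=1) -> (row=2, col=1)
  U (up): (row=2, col=1) -> (row=1, col=1)
  L (left): blocked, stay at (row=1, col=1)
  R (right): (row=1, col=1) -> (row=1, col=2)
  L (left): (row=1, col=2) -> (row=1, col=1)
  L (left): blocked, stay at (row=1, col=1)
Final: (row=1, col=1)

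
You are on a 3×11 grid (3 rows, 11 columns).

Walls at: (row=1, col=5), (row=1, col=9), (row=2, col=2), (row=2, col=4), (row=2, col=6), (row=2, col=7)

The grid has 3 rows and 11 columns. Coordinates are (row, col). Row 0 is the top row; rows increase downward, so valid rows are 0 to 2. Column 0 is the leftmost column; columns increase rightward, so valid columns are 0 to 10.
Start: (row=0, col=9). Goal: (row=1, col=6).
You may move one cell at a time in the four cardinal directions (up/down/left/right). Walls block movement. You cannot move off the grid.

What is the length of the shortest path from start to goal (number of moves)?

BFS from (row=0, col=9) until reaching (row=1, col=6):
  Distance 0: (row=0, col=9)
  Distance 1: (row=0, col=8), (row=0, col=10)
  Distance 2: (row=0, col=7), (row=1, col=8), (row=1, col=10)
  Distance 3: (row=0, col=6), (row=1, col=7), (row=2, col=8), (row=2, col=10)
  Distance 4: (row=0, col=5), (row=1, col=6), (row=2, col=9)  <- goal reached here
One shortest path (4 moves): (row=0, col=9) -> (row=0, col=8) -> (row=0, col=7) -> (row=0, col=6) -> (row=1, col=6)

Answer: Shortest path length: 4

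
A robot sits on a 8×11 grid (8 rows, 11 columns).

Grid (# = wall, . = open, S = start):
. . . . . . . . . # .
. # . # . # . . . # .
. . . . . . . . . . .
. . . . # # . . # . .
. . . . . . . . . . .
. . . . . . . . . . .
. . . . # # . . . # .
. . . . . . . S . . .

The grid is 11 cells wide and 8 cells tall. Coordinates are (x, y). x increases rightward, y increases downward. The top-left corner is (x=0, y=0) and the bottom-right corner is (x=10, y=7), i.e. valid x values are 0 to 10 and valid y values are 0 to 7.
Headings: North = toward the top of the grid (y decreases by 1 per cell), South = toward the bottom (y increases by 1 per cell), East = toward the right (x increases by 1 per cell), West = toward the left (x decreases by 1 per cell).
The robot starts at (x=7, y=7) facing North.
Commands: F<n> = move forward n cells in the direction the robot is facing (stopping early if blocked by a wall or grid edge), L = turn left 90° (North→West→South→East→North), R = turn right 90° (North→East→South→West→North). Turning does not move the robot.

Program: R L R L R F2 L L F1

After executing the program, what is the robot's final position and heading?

Answer: Final position: (x=8, y=7), facing West

Derivation:
Start: (x=7, y=7), facing North
  R: turn right, now facing East
  L: turn left, now facing North
  R: turn right, now facing East
  L: turn left, now facing North
  R: turn right, now facing East
  F2: move forward 2, now at (x=9, y=7)
  L: turn left, now facing North
  L: turn left, now facing West
  F1: move forward 1, now at (x=8, y=7)
Final: (x=8, y=7), facing West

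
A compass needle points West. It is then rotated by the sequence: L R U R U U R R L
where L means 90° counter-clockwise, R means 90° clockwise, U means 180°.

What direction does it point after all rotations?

Start: West
  L (left (90° counter-clockwise)) -> South
  R (right (90° clockwise)) -> West
  U (U-turn (180°)) -> East
  R (right (90° clockwise)) -> South
  U (U-turn (180°)) -> North
  U (U-turn (180°)) -> South
  R (right (90° clockwise)) -> West
  R (right (90° clockwise)) -> North
  L (left (90° counter-clockwise)) -> West
Final: West

Answer: Final heading: West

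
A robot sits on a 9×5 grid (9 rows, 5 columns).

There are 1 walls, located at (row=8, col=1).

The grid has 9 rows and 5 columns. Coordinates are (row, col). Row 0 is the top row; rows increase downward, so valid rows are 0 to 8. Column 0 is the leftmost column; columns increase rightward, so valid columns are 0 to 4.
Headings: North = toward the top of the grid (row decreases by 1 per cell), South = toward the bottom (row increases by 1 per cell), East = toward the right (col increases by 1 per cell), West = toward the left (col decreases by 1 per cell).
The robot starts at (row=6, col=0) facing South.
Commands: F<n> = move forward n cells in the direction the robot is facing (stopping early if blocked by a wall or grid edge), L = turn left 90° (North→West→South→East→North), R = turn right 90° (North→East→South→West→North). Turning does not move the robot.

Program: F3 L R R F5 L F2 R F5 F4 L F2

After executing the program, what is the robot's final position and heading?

Answer: Final position: (row=8, col=0), facing South

Derivation:
Start: (row=6, col=0), facing South
  F3: move forward 2/3 (blocked), now at (row=8, col=0)
  L: turn left, now facing East
  R: turn right, now facing South
  R: turn right, now facing West
  F5: move forward 0/5 (blocked), now at (row=8, col=0)
  L: turn left, now facing South
  F2: move forward 0/2 (blocked), now at (row=8, col=0)
  R: turn right, now facing West
  F5: move forward 0/5 (blocked), now at (row=8, col=0)
  F4: move forward 0/4 (blocked), now at (row=8, col=0)
  L: turn left, now facing South
  F2: move forward 0/2 (blocked), now at (row=8, col=0)
Final: (row=8, col=0), facing South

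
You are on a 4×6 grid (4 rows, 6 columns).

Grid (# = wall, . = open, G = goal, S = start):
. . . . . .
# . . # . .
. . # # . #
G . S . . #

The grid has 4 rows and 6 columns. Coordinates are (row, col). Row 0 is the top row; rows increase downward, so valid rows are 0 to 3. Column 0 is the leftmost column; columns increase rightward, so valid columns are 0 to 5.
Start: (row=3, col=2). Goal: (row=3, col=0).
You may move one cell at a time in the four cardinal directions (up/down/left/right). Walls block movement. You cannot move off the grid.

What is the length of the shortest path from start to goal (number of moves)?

BFS from (row=3, col=2) until reaching (row=3, col=0):
  Distance 0: (row=3, col=2)
  Distance 1: (row=3, col=1), (row=3, col=3)
  Distance 2: (row=2, col=1), (row=3, col=0), (row=3, col=4)  <- goal reached here
One shortest path (2 moves): (row=3, col=2) -> (row=3, col=1) -> (row=3, col=0)

Answer: Shortest path length: 2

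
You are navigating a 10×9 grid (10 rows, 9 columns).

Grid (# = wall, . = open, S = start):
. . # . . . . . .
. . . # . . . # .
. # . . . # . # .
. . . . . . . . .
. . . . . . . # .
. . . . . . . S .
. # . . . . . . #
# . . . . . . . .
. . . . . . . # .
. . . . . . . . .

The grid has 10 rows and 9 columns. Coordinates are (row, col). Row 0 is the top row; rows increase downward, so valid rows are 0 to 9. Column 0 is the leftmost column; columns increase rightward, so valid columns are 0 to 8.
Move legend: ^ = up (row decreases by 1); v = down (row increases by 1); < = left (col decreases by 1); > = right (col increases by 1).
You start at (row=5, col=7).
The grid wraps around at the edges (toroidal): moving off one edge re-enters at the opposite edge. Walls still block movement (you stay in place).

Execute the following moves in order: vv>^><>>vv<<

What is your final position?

Start: (row=5, col=7)
  v (down): (row=5, col=7) -> (row=6, col=7)
  v (down): (row=6, col=7) -> (row=7, col=7)
  > (right): (row=7, col=7) -> (row=7, col=8)
  ^ (up): blocked, stay at (row=7, col=8)
  > (right): blocked, stay at (row=7, col=8)
  < (left): (row=7, col=8) -> (row=7, col=7)
  > (right): (row=7, col=7) -> (row=7, col=8)
  > (right): blocked, stay at (row=7, col=8)
  v (down): (row=7, col=8) -> (row=8, col=8)
  v (down): (row=8, col=8) -> (row=9, col=8)
  < (left): (row=9, col=8) -> (row=9, col=7)
  < (left): (row=9, col=7) -> (row=9, col=6)
Final: (row=9, col=6)

Answer: Final position: (row=9, col=6)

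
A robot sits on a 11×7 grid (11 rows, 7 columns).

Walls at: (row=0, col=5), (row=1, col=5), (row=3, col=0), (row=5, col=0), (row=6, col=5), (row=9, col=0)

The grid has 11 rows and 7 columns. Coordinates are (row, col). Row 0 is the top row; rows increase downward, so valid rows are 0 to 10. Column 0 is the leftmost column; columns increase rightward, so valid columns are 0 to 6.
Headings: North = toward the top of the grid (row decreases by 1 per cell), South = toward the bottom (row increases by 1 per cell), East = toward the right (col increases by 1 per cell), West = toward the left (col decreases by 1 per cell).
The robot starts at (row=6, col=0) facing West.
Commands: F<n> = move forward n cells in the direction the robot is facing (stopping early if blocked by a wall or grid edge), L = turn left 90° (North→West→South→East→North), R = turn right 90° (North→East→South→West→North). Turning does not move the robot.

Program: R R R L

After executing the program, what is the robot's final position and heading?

Start: (row=6, col=0), facing West
  R: turn right, now facing North
  R: turn right, now facing East
  R: turn right, now facing South
  L: turn left, now facing East
Final: (row=6, col=0), facing East

Answer: Final position: (row=6, col=0), facing East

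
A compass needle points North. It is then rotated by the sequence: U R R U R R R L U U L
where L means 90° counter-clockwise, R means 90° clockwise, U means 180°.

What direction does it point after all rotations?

Start: North
  U (U-turn (180°)) -> South
  R (right (90° clockwise)) -> West
  R (right (90° clockwise)) -> North
  U (U-turn (180°)) -> South
  R (right (90° clockwise)) -> West
  R (right (90° clockwise)) -> North
  R (right (90° clockwise)) -> East
  L (left (90° counter-clockwise)) -> North
  U (U-turn (180°)) -> South
  U (U-turn (180°)) -> North
  L (left (90° counter-clockwise)) -> West
Final: West

Answer: Final heading: West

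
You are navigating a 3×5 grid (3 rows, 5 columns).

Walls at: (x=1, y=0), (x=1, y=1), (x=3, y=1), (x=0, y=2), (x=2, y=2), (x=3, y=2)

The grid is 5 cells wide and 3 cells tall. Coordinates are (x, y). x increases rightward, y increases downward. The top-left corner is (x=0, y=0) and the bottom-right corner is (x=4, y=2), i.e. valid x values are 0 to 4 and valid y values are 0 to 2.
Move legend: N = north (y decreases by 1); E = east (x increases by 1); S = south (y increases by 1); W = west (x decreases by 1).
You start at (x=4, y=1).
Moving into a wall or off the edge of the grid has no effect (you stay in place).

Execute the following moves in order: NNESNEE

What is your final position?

Answer: Final position: (x=4, y=0)

Derivation:
Start: (x=4, y=1)
  N (north): (x=4, y=1) -> (x=4, y=0)
  N (north): blocked, stay at (x=4, y=0)
  E (east): blocked, stay at (x=4, y=0)
  S (south): (x=4, y=0) -> (x=4, y=1)
  N (north): (x=4, y=1) -> (x=4, y=0)
  E (east): blocked, stay at (x=4, y=0)
  E (east): blocked, stay at (x=4, y=0)
Final: (x=4, y=0)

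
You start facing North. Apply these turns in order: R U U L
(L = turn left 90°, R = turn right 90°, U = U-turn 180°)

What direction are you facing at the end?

Start: North
  R (right (90° clockwise)) -> East
  U (U-turn (180°)) -> West
  U (U-turn (180°)) -> East
  L (left (90° counter-clockwise)) -> North
Final: North

Answer: Final heading: North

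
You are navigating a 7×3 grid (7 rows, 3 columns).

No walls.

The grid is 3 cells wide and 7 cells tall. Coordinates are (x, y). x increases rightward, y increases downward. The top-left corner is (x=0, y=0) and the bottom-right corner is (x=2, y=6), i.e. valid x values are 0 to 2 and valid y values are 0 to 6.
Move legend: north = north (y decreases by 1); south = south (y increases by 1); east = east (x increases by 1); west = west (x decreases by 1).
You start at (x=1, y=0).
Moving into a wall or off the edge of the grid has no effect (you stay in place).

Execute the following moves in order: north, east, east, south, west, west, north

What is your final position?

Start: (x=1, y=0)
  north (north): blocked, stay at (x=1, y=0)
  east (east): (x=1, y=0) -> (x=2, y=0)
  east (east): blocked, stay at (x=2, y=0)
  south (south): (x=2, y=0) -> (x=2, y=1)
  west (west): (x=2, y=1) -> (x=1, y=1)
  west (west): (x=1, y=1) -> (x=0, y=1)
  north (north): (x=0, y=1) -> (x=0, y=0)
Final: (x=0, y=0)

Answer: Final position: (x=0, y=0)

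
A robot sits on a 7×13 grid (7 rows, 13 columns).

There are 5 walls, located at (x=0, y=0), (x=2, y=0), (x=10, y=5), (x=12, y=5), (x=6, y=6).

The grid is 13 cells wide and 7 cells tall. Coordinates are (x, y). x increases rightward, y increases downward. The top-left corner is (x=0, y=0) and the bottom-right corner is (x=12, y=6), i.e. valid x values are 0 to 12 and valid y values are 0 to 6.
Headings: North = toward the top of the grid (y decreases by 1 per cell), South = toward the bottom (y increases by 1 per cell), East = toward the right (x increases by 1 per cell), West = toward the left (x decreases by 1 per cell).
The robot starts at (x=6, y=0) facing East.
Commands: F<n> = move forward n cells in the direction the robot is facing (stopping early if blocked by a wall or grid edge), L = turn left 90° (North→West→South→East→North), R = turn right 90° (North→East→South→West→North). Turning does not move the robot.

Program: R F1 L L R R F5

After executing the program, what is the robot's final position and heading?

Start: (x=6, y=0), facing East
  R: turn right, now facing South
  F1: move forward 1, now at (x=6, y=1)
  L: turn left, now facing East
  L: turn left, now facing North
  R: turn right, now facing East
  R: turn right, now facing South
  F5: move forward 4/5 (blocked), now at (x=6, y=5)
Final: (x=6, y=5), facing South

Answer: Final position: (x=6, y=5), facing South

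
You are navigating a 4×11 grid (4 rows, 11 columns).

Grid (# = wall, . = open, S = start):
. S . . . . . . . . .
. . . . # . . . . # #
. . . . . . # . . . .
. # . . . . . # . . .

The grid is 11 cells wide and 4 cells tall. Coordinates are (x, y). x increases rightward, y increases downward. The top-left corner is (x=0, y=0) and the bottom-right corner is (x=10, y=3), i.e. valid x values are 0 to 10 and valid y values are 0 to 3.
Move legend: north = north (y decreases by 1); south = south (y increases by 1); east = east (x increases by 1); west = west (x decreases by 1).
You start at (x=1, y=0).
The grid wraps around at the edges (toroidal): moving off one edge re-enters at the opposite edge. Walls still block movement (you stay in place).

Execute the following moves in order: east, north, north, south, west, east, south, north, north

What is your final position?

Start: (x=1, y=0)
  east (east): (x=1, y=0) -> (x=2, y=0)
  north (north): (x=2, y=0) -> (x=2, y=3)
  north (north): (x=2, y=3) -> (x=2, y=2)
  south (south): (x=2, y=2) -> (x=2, y=3)
  west (west): blocked, stay at (x=2, y=3)
  east (east): (x=2, y=3) -> (x=3, y=3)
  south (south): (x=3, y=3) -> (x=3, y=0)
  north (north): (x=3, y=0) -> (x=3, y=3)
  north (north): (x=3, y=3) -> (x=3, y=2)
Final: (x=3, y=2)

Answer: Final position: (x=3, y=2)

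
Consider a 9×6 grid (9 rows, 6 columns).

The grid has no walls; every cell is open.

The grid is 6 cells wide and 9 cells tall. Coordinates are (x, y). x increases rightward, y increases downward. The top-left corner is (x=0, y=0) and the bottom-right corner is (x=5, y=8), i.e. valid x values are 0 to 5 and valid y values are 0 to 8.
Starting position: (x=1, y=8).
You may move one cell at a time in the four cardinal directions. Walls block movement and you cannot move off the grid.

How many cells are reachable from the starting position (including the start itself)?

BFS flood-fill from (x=1, y=8):
  Distance 0: (x=1, y=8)
  Distance 1: (x=1, y=7), (x=0, y=8), (x=2, y=8)
  Distance 2: (x=1, y=6), (x=0, y=7), (x=2, y=7), (x=3, y=8)
  Distance 3: (x=1, y=5), (x=0, y=6), (x=2, y=6), (x=3, y=7), (x=4, y=8)
  Distance 4: (x=1, y=4), (x=0, y=5), (x=2, y=5), (x=3, y=6), (x=4, y=7), (x=5, y=8)
  Distance 5: (x=1, y=3), (x=0, y=4), (x=2, y=4), (x=3, y=5), (x=4, y=6), (x=5, y=7)
  Distance 6: (x=1, y=2), (x=0, y=3), (x=2, y=3), (x=3, y=4), (x=4, y=5), (x=5, y=6)
  Distance 7: (x=1, y=1), (x=0, y=2), (x=2, y=2), (x=3, y=3), (x=4, y=4), (x=5, y=5)
  Distance 8: (x=1, y=0), (x=0, y=1), (x=2, y=1), (x=3, y=2), (x=4, y=3), (x=5, y=4)
  Distance 9: (x=0, y=0), (x=2, y=0), (x=3, y=1), (x=4, y=2), (x=5, y=3)
  Distance 10: (x=3, y=0), (x=4, y=1), (x=5, y=2)
  Distance 11: (x=4, y=0), (x=5, y=1)
  Distance 12: (x=5, y=0)
Total reachable: 54 (grid has 54 open cells total)

Answer: Reachable cells: 54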